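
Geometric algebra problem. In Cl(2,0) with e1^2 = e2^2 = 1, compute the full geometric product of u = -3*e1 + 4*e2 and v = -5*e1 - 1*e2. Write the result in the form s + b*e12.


Expand: (-3*e1 + 4*e2)(-5*e1 - 1*e2)
= (-3)*(-5)*e1e1 + (-3)*(-1)*e1e2 + 4*(-5)*e2e1 + 4*(-1)*e2e2
Using e1^2 = e2^2 = 1, e2e1 = -e1e2:
Scalar part s = (-3)*(-5) + 4*(-1) = 15 + (-4) = 11
Bivector part b = (-3)*(-1) - 4*(-5) = 3 - (-20) = 23
uv = 11 + 23*e12


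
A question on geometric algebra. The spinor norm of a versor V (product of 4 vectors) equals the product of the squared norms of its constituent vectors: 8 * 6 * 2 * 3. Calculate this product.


Spinor norm N(V) = |v1|^2 * |v2|^2 * ... * |v4|^2
= 8 * 6 * 2 * 3
Running product: 8, 48, 96, 288
N(V) = 288


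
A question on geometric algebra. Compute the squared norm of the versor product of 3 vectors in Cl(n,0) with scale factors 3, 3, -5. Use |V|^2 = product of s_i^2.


Each vector v_i has |v_i|^2 = s_i^2
Squared scales: 3^2 = 9, 3^2 = 9, (-5)^2 = 25
|V|^2 = 9 * 9 * 25
= 2025


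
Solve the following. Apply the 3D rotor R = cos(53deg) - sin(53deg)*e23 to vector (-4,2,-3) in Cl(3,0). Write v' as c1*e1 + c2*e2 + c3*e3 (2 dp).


Rotor R = cos(53deg) - sin(53deg)*e23
Rotation angle theta = 2 * 53 = 106 degrees in the e23 plane (e2 -> e3).
The component perpendicular to the plane (e1) is invariant: v'_1 = v1 = -4.00
cos(106deg) = -0.2756, sin(106deg) = 0.9613
v'_2 = v2*cos(theta) - v3*sin(theta) = 2*(-0.2756) - (-3)*0.9613 = 2.33
v'_3 = v2*sin(theta) + v3*cos(theta) = 2*0.9613 + (-3)*(-0.2756) = 2.75
v' = -4.00*e1 + 2.33*e2 + 2.75*e3


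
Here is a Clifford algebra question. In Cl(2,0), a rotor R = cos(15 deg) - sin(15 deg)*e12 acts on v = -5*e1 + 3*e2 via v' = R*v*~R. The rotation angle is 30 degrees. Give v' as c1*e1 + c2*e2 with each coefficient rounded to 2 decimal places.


Rotor R = cos(15deg) - sin(15deg)*e12
Rotation angle theta = 2 * 15 = 30 degrees
v' = R*v*~R rotates v by theta.
cos(30deg) = 0.8660, sin(30deg) = 0.5000
v'_1 = -5*cos(30deg) - 3*sin(30deg)
= -5*0.8660 - 3*0.5000
= -5.83
v'_2 = -5*sin(30deg) + 3*cos(30deg)
= -5*0.5000 + 3*0.8660
= 0.10
v' = -5.83*e1 + 0.10*e2


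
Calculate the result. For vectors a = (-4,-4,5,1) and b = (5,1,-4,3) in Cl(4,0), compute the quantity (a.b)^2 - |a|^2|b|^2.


a . b = (-4)*5 + (-4)*1 + 5*(-4) + 1*3
= -20 + (-4) + (-20) + 3 = -41
|a|^2 = (-4)^2 + (-4)^2 + 5^2 + 1^2 = 58
|b|^2 = 5^2 + 1^2 + (-4)^2 + 3^2 = 51
(a.b)^2 = (-41)^2 = 1681
|a|^2 * |b|^2 = 58 * 51 = 2958
Result = 1681 - 2958 = -1277


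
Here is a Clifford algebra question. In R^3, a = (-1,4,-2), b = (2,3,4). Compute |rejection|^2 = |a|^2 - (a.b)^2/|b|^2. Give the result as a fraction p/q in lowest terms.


|a|^2 = (-1)^2 + 4^2 + (-2)^2 = 21
|b|^2 = 2^2 + 3^2 + 4^2 = 29
a . b = (-1)*2 + 4*3 + (-2)*4 = 2
(a.b)^2 = 2^2 = 4
|rej|^2 = 21 - 4/29
= (609 - 4)/29
= 605/29
In lowest terms: 605/29


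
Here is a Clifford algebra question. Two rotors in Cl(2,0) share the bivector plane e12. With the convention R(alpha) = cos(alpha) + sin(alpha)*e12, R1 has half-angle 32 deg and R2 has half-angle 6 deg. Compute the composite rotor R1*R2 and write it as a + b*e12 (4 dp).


Same-plane rotors commute and their half-angles add:
R1*R2 = cos(a1 + a2) + sin(a1 + a2)*e12.
a1 + a2 = 32 + 6 = 38 deg
cos(38 deg) = 0.7880
sin(38 deg) = 0.6157
R1*R2 = 0.7880 + 0.6157*e12


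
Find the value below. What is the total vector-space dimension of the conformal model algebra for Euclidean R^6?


The conformal model of R^6 uses Cl(7,1): the 6 Euclidean generators plus two extra orthogonal generators e+ (e+^2 = +1) and e- (e-^2 = -1), from which the null vectors e0, einf are built.
Number of generators m = 6 + 2 = 8.
dim Cl(p,q) = 2^m = 2^8 = 256


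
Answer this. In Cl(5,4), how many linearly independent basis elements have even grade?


Even subalgebra dimension = 2^(n-1)
n = 5 + 4 = 9
2^(9 - 1) = 2^8 = 256
Verification: sum of C(9,k) for even k = 1 + 36 + 126 + 84 + 9 = 256
Result = 256


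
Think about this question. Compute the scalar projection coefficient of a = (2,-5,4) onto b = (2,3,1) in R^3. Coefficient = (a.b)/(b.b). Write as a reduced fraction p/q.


Projection coefficient = (a . b) / (b . b)
a . b = 2*2 + (-5)*3 + 4*1
= 4 + (-15) + 4 = -7
b . b = 2^2 + 3^2 + 1^2
= 4 + 9 + 1 = 14
Coefficient = -7/14
In lowest terms: -1/2


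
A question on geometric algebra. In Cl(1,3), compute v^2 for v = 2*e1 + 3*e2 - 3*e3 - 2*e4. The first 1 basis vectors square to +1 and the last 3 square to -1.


v^2 = sum of c_i^2 * e_i^2
Positive signature terms (e_i^2 = +1): 2^2 = 4
Negative signature terms (e_j^2 = -1): 3^2 + (-3)^2 + (-2)^2 = 22
v^2 = 4 - 22 = -18


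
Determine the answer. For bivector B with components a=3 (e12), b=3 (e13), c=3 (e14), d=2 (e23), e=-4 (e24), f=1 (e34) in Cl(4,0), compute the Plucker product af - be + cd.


Plucker relation: af - be + cd
a*f = 3*1 = 3
b*e = 3*(-4) = -12
c*d = 3*2 = 6
af - be + cd = 3 - (-12) + 6
= 21


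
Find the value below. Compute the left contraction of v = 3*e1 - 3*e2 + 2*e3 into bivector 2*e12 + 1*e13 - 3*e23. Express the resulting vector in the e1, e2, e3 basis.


Left contraction v _| B = <vB>_1 (grade-1 part of the geometric product vB).
Using e1_|e12 = e2, e2_|e12 = -e1, e1_|e13 = e3, e3_|e13 = -e1, e2_|e23 = e3, e3_|e23 = -e2:
e1 coeff: -v2*b12 - v3*b13 = -(-3)*(2) - (2)*(1) = 4
e2 coeff: v1*b12 - v3*b23 = (3)*(2) - (2)*(-3) = 12
e3 coeff: v1*b13 + v2*b23 = (3)*(1) + (-3)*(-3) = 12
v _| B = 4*e1 + 12*e2 + 12*e3


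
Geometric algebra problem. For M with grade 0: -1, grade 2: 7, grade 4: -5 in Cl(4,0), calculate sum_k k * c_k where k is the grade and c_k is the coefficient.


Grade-weighted sum = sum of grade_k * coefficient_k
0*(-1) = 0
2*7 = 14
4*(-5) = -20
Total = 0 + 14 + (-20) = -6


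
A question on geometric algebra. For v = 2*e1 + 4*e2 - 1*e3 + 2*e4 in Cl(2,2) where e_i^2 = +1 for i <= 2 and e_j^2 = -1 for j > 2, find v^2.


v^2 = sum of c_i^2 * e_i^2
Positive signature terms (e_i^2 = +1): 2^2 + 4^2 = 20
Negative signature terms (e_j^2 = -1): (-1)^2 + 2^2 = 5
v^2 = 20 - 5 = 15


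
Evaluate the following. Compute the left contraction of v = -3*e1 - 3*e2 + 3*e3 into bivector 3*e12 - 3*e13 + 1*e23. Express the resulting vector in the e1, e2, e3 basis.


Left contraction v _| B = <vB>_1 (grade-1 part of the geometric product vB).
Using e1_|e12 = e2, e2_|e12 = -e1, e1_|e13 = e3, e3_|e13 = -e1, e2_|e23 = e3, e3_|e23 = -e2:
e1 coeff: -v2*b12 - v3*b13 = -(-3)*(3) - (3)*(-3) = 18
e2 coeff: v1*b12 - v3*b23 = (-3)*(3) - (3)*(1) = -12
e3 coeff: v1*b13 + v2*b23 = (-3)*(-3) + (-3)*(1) = 6
v _| B = 18*e1 - 12*e2 + 6*e3


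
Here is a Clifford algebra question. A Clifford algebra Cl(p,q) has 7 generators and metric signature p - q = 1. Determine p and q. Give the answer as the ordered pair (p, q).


We need p + q = 7 and p - q = 1.
Adding: 2p = 7 + 1 = 8, so p = 4.
Then q = 7 - 4 = 3.
(p, q) = (4, 3)


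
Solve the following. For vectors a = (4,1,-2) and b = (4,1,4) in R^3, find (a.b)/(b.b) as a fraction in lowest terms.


Projection coefficient = (a . b) / (b . b)
a . b = 4*4 + 1*1 + (-2)*4
= 16 + 1 + (-8) = 9
b . b = 4^2 + 1^2 + 4^2
= 16 + 1 + 16 = 33
Coefficient = 9/33
In lowest terms: 3/11


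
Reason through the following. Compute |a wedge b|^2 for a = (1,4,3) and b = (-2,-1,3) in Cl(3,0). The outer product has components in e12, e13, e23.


a wedge b = (a1*b2 - a2*b1)*e12 + (a1*b3 - a3*b1)*e13 + (a2*b3 - a3*b2)*e23
e12 coeff: 1*(-1) - 4*(-2) = -1 - (-8) = 7
e13 coeff: 1*3 - 3*(-2) = 3 - (-6) = 9
e23 coeff: 4*3 - 3*(-1) = 12 - (-3) = 15
|a wedge b|^2 = 7^2 + 9^2 + 15^2
= 49 + 81 + 225
= 355


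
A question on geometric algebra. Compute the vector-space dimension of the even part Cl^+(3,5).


Even subalgebra dimension = 2^(n-1)
n = 3 + 5 = 8
2^(8 - 1) = 2^7 = 128
Verification: sum of C(8,k) for even k = 1 + 28 + 70 + 28 + 1 = 128
Result = 128


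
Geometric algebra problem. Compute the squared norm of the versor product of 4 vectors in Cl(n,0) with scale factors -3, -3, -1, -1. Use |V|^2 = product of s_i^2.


Each vector v_i has |v_i|^2 = s_i^2
Squared scales: (-3)^2 = 9, (-3)^2 = 9, (-1)^2 = 1, (-1)^2 = 1
|V|^2 = 9 * 9 * 1 * 1
= 81


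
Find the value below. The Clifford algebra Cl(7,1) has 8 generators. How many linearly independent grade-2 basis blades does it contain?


Number of grade-k basis blades in Cl(p,q) with n = p + q is C(n, k).
n = 7 + 1 = 8
C(8, 2) = 8! / (2! * 6!)
= 40320 / (2 * 720)
= 28


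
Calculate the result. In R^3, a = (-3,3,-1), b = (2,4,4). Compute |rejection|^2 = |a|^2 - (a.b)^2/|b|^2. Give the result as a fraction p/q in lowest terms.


|a|^2 = (-3)^2 + 3^2 + (-1)^2 = 19
|b|^2 = 2^2 + 4^2 + 4^2 = 36
a . b = (-3)*2 + 3*4 + (-1)*4 = 2
(a.b)^2 = 2^2 = 4
|rej|^2 = 19 - 4/36
= (684 - 4)/36
= 680/36
In lowest terms: 170/9


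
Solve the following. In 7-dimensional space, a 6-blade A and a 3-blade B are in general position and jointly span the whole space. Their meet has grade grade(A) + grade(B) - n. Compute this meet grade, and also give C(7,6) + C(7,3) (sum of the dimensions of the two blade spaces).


Meet grade = grade(A) + grade(B) - n
= 6 + 3 - 7 = 2
C(7,6) = 7
C(7,3) = 35
dim_A + dim_B = 7 + 35 = 42


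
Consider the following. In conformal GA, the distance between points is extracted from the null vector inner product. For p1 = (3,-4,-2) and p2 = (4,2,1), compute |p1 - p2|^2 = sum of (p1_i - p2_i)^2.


p1 - p2 = (-1, -6, -3)
|p1 - p2|^2 = (-1)^2 + (-6)^2 + (-3)^2
= 1 + 36 + 9
= 46


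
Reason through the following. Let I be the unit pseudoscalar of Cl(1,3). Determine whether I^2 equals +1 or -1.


The pseudoscalar I = e1...e_n (product of all n generators) of Cl(p,q) satisfies I^2 = (-1)^(q + n(n-1)/2).
p = 1, q = 3, n = p + q = 4
n(n-1)/2 = 4 * 3 / 2 = 6
Exponent = q + n(n-1)/2 = 3 + 6 = 9
I^2 = (-1)^9 = -1


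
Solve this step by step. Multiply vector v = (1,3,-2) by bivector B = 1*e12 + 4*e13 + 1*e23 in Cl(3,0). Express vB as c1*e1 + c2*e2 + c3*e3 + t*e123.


vB has grade-1 (vector) and grade-3 (trivector) parts: vB = (v _| B) + (v ^ B).
Vector part <vB>_1:
  e1: -v2*b12 - v3*b13 = -(3)*(1) - (-2)*(4) = 5
  e2: v1*b12 - v3*b23 = (1)*(1) - (-2)*(1) = 3
  e3: v1*b13 + v2*b23 = (1)*(4) + (3)*(1) = 7
Trivector part <vB>_3:
  e123: v1*b23 - v2*b13 + v3*b12 = (1)*(1) - (3)*(4) + (-2)*(1) = -13
vB = 5*e1 + 3*e2 + 7*e3 - 13*e123


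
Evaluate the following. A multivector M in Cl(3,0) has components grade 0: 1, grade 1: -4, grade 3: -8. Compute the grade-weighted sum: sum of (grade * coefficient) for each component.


Grade-weighted sum = sum of grade_k * coefficient_k
0*1 = 0
1*(-4) = -4
3*(-8) = -24
Total = 0 + (-4) + (-24) = -28


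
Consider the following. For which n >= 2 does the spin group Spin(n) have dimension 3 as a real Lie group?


dim Spin(n) = dim so(n) = n(n-1)/2.
Solve n(n-1)/2 = 3, i.e. n^2 - n - 6 = 0.
Discriminant = 1 + 8*3 = 25
n = (1 + sqrt(25))/2 = (1 + 5)/2 = 3


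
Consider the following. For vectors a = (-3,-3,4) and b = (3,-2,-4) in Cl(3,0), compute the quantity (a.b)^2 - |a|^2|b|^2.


a . b = (-3)*3 + (-3)*(-2) + 4*(-4)
= -9 + 6 + (-16) = -19
|a|^2 = (-3)^2 + (-3)^2 + 4^2 = 34
|b|^2 = 3^2 + (-2)^2 + (-4)^2 = 29
(a.b)^2 = (-19)^2 = 361
|a|^2 * |b|^2 = 34 * 29 = 986
Result = 361 - 986 = -625


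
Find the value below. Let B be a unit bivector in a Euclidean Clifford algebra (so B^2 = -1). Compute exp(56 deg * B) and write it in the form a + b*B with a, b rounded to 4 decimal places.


For a unit bivector B with B^2 = -1, the exponential series gives
e^(theta*B) = cos(theta) + sin(theta)*B (the GA analogue of Euler's formula).
theta = 56 degrees = 0.977384 rad
cos(56 deg) = 0.5592
sin(56 deg) = 0.8290
exp(theta*B) = 0.5592 + 0.8290*B


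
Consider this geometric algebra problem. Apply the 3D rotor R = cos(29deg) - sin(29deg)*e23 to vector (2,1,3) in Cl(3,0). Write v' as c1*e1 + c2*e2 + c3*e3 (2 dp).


Rotor R = cos(29deg) - sin(29deg)*e23
Rotation angle theta = 2 * 29 = 58 degrees in the e23 plane (e2 -> e3).
The component perpendicular to the plane (e1) is invariant: v'_1 = v1 = 2.00
cos(58deg) = 0.5299, sin(58deg) = 0.8480
v'_2 = v2*cos(theta) - v3*sin(theta) = 1*0.5299 - 3*0.8480 = -2.01
v'_3 = v2*sin(theta) + v3*cos(theta) = 1*0.8480 + 3*0.5299 = 2.44
v' = 2.00*e1 - 2.01*e2 + 2.44*e3


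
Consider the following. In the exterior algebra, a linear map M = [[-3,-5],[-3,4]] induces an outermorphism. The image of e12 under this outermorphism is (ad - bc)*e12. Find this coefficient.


The outermorphism of a linear map f sends e1^e2 to f(e1)^f(e2).
f(e1) = -3*e1 - 3*e2
f(e2) = -5*e1 + 4*e2
f(e1) ^ f(e2) = (-3*e1 - 3*e2) ^ (-5*e1 + 4*e2)
= (-3)*4*e12 + (-3)*(-5)*e21
= (-12 - 15)*e12
= -27*e12
Coefficient = -27


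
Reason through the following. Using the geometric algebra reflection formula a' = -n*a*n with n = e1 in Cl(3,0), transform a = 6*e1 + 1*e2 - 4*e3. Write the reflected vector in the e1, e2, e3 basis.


Reflection formula: a' = -n*a*n, with n = e1 (unit vector, n^2 = 1).
For reflection through hyperplane perp to e1:
The component along e1 flips sign, others stay.
a = (6, 1, -4)
a' = (-6, 1, -4)
a' = -6*e1 + 1*e2 - 4*e3


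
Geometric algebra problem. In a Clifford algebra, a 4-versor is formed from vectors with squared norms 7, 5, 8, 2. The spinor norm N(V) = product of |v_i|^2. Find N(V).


Spinor norm N(V) = |v1|^2 * |v2|^2 * ... * |v4|^2
= 7 * 5 * 8 * 2
Running product: 7, 35, 280, 560
N(V) = 560


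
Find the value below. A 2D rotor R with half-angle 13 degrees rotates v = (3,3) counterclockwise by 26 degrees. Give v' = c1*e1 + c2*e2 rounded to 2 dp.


Rotor R = cos(13deg) - sin(13deg)*e12
Rotation angle theta = 2 * 13 = 26 degrees
v' = R*v*~R rotates v by theta.
cos(26deg) = 0.8988, sin(26deg) = 0.4384
v'_1 = 3*cos(26deg) - 3*sin(26deg)
= 3*0.8988 - 3*0.4384
= 1.38
v'_2 = 3*sin(26deg) + 3*cos(26deg)
= 3*0.4384 + 3*0.8988
= 4.01
v' = 1.38*e1 + 4.01*e2


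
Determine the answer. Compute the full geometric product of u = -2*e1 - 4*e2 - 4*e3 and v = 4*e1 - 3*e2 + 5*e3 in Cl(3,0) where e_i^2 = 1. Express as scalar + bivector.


In Cl(3,0): e_i^2 = 1, e_ie_j = -e_je_i for i != j.
Scalar part = u . v = (-2)*4 + (-4)*(-3) + (-4)*5
= -8 + 12 + (-20) = -16
e12 coeff = (-2)*(-3) - (-4)*4 = 6 - (-16) = 22
e13 coeff = (-2)*5 - (-4)*4 = -10 - (-16) = 6
e23 coeff = (-4)*5 - (-4)*(-3) = -20 - 12 = -32
uv = -16 + 22*e12 + 6*e13 - 32*e23


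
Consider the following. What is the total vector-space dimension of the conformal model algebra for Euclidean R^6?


The conformal model of R^6 uses Cl(7,1): the 6 Euclidean generators plus two extra orthogonal generators e+ (e+^2 = +1) and e- (e-^2 = -1), from which the null vectors e0, einf are built.
Number of generators m = 6 + 2 = 8.
dim Cl(p,q) = 2^m = 2^8 = 256


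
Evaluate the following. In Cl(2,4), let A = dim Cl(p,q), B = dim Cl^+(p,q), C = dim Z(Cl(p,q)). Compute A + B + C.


n = 2 + 4 = 6
Total dim = 2^6 = 64
Even subalgebra dim = 2^5 = 32
n is even, so center dim = 1
Sum = 64 + 32 + 1 = 97


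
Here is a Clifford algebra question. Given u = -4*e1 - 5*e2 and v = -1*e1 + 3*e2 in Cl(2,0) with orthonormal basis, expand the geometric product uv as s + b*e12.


Expand: (-4*e1 - 5*e2)(-1*e1 + 3*e2)
= (-4)*(-1)*e1e1 + (-4)*3*e1e2 + (-5)*(-1)*e2e1 + (-5)*3*e2e2
Using e1^2 = e2^2 = 1, e2e1 = -e1e2:
Scalar part s = (-4)*(-1) + (-5)*3 = 4 + (-15) = -11
Bivector part b = (-4)*3 - (-5)*(-1) = -12 - 5 = -17
uv = -11 - 17*e12


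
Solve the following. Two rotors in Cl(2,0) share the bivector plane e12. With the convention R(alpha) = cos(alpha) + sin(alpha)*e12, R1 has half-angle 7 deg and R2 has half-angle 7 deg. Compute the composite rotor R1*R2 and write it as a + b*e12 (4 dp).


Same-plane rotors commute and their half-angles add:
R1*R2 = cos(a1 + a2) + sin(a1 + a2)*e12.
a1 + a2 = 7 + 7 = 14 deg
cos(14 deg) = 0.9703
sin(14 deg) = 0.2419
R1*R2 = 0.9703 + 0.2419*e12


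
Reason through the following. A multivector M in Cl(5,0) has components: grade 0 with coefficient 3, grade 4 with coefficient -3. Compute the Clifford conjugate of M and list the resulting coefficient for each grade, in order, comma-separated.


Clifford conjugate sign for grade k: (-1)^(k(k+1)/2)
Grade 0: (-1)^(0*1/2) = (-1)^0 = 1, coeff 3 -> 3
Grade 4: (-1)^(4*5/2) = (-1)^10 = 1, coeff -3 -> -3
Conjugated coefficients: 3, -3


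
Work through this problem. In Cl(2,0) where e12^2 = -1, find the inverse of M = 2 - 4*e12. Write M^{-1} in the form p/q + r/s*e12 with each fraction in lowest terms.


M = 2 - 4*e12, where e12^2 = -1.
Since M commutes with its reverse ~M = a - b*e12, M * ~M = a^2 - b^2*e12^2 = a^2 + b^2.
So M^{-1} = ~M / (a^2 + b^2) = (a - b*e12)/(a^2 + b^2).
a^2 + b^2 = 4 + 16 = 20
Scalar part = 2/20 = 1/10
Bivector coeff = 4/20 = 1/5
M^{-1} = 1/10 + 1/5*e12


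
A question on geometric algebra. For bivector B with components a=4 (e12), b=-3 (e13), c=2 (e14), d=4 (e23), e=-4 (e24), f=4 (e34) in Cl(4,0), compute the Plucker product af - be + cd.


Plucker relation: af - be + cd
a*f = 4*4 = 16
b*e = (-3)*(-4) = 12
c*d = 2*4 = 8
af - be + cd = 16 - 12 + 8
= 12


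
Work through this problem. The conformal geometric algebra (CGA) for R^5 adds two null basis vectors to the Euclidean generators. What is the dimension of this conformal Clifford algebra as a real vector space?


The conformal model of R^5 uses Cl(6,1): the 5 Euclidean generators plus two extra orthogonal generators e+ (e+^2 = +1) and e- (e-^2 = -1), from which the null vectors e0, einf are built.
Number of generators m = 5 + 2 = 7.
dim Cl(p,q) = 2^m = 2^7 = 128


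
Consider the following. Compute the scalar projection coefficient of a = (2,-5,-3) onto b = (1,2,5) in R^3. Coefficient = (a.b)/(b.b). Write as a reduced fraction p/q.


Projection coefficient = (a . b) / (b . b)
a . b = 2*1 + (-5)*2 + (-3)*5
= 2 + (-10) + (-15) = -23
b . b = 1^2 + 2^2 + 5^2
= 1 + 4 + 25 = 30
Coefficient = -23/30
In lowest terms: -23/30


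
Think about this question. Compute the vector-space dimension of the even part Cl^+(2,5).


Even subalgebra dimension = 2^(n-1)
n = 2 + 5 = 7
2^(7 - 1) = 2^6 = 64
Verification: sum of C(7,k) for even k = 1 + 21 + 35 + 7 = 64
Result = 64


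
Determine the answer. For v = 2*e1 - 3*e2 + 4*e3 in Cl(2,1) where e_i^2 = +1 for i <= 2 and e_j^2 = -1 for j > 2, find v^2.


v^2 = sum of c_i^2 * e_i^2
Positive signature terms (e_i^2 = +1): 2^2 + (-3)^2 = 13
Negative signature terms (e_j^2 = -1): 4^2 = 16
v^2 = 13 - 16 = -3


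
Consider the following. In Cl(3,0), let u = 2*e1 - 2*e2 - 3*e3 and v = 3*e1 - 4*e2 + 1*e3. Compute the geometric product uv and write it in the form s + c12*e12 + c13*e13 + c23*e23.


In Cl(3,0): e_i^2 = 1, e_ie_j = -e_je_i for i != j.
Scalar part = u . v = 2*3 + (-2)*(-4) + (-3)*1
= 6 + 8 + (-3) = 11
e12 coeff = 2*(-4) - (-2)*3 = -8 - (-6) = -2
e13 coeff = 2*1 - (-3)*3 = 2 - (-9) = 11
e23 coeff = (-2)*1 - (-3)*(-4) = -2 - 12 = -14
uv = 11 - 2*e12 + 11*e13 - 14*e23


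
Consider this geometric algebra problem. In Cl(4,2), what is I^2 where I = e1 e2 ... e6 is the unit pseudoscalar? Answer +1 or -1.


The pseudoscalar I = e1...e_n (product of all n generators) of Cl(p,q) satisfies I^2 = (-1)^(q + n(n-1)/2).
p = 4, q = 2, n = p + q = 6
n(n-1)/2 = 6 * 5 / 2 = 15
Exponent = q + n(n-1)/2 = 2 + 15 = 17
I^2 = (-1)^17 = -1


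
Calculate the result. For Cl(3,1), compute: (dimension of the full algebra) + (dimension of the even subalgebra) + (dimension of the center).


n = 3 + 1 = 4
Total dim = 2^4 = 16
Even subalgebra dim = 2^3 = 8
n is even, so center dim = 1
Sum = 16 + 8 + 1 = 25


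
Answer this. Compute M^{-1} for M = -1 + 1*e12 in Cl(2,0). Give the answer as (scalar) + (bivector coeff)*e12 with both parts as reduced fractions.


M = -1 + 1*e12, where e12^2 = -1.
Since M commutes with its reverse ~M = a - b*e12, M * ~M = a^2 - b^2*e12^2 = a^2 + b^2.
So M^{-1} = ~M / (a^2 + b^2) = (a - b*e12)/(a^2 + b^2).
a^2 + b^2 = 1 + 1 = 2
Scalar part = -1/2 = -1/2
Bivector coeff = -1/2 = -1/2
M^{-1} = -1/2 - 1/2*e12


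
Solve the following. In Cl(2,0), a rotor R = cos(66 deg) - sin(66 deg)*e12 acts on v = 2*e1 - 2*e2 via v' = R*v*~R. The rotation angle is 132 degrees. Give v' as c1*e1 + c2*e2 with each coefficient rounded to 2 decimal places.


Rotor R = cos(66deg) - sin(66deg)*e12
Rotation angle theta = 2 * 66 = 132 degrees
v' = R*v*~R rotates v by theta.
cos(132deg) = -0.6691, sin(132deg) = 0.7431
v'_1 = 2*cos(132deg) - (-2)*sin(132deg)
= 2*(-0.6691) - (-2)*0.7431
= 0.15
v'_2 = 2*sin(132deg) + (-2)*cos(132deg)
= 2*0.7431 + (-2)*(-0.6691)
= 2.82
v' = 0.15*e1 + 2.82*e2


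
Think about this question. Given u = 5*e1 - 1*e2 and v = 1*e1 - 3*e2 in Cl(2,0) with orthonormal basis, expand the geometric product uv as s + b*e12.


Expand: (5*e1 - 1*e2)(1*e1 - 3*e2)
= 5*1*e1e1 + 5*(-3)*e1e2 + (-1)*1*e2e1 + (-1)*(-3)*e2e2
Using e1^2 = e2^2 = 1, e2e1 = -e1e2:
Scalar part s = 5*1 + (-1)*(-3) = 5 + 3 = 8
Bivector part b = 5*(-3) - (-1)*1 = -15 - (-1) = -14
uv = 8 - 14*e12


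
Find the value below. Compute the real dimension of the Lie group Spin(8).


Spin(n) double-covers SO(n); both have Lie algebra so(n) of dimension n(n-1)/2.
n = 8
n(n-1) = 8 * 7 = 56
dim Spin(8) = 56/2 = 28


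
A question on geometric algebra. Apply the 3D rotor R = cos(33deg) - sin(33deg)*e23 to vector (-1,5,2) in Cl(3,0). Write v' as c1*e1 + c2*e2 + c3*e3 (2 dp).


Rotor R = cos(33deg) - sin(33deg)*e23
Rotation angle theta = 2 * 33 = 66 degrees in the e23 plane (e2 -> e3).
The component perpendicular to the plane (e1) is invariant: v'_1 = v1 = -1.00
cos(66deg) = 0.4067, sin(66deg) = 0.9135
v'_2 = v2*cos(theta) - v3*sin(theta) = 5*0.4067 - 2*0.9135 = 0.21
v'_3 = v2*sin(theta) + v3*cos(theta) = 5*0.9135 + 2*0.4067 = 5.38
v' = -1.00*e1 + 0.21*e2 + 5.38*e3


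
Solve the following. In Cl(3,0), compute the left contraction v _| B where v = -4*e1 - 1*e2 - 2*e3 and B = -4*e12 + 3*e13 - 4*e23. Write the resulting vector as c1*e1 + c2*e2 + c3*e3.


Left contraction v _| B = <vB>_1 (grade-1 part of the geometric product vB).
Using e1_|e12 = e2, e2_|e12 = -e1, e1_|e13 = e3, e3_|e13 = -e1, e2_|e23 = e3, e3_|e23 = -e2:
e1 coeff: -v2*b12 - v3*b13 = -(-1)*(-4) - (-2)*(3) = 2
e2 coeff: v1*b12 - v3*b23 = (-4)*(-4) - (-2)*(-4) = 8
e3 coeff: v1*b13 + v2*b23 = (-4)*(3) + (-1)*(-4) = -8
v _| B = 2*e1 + 8*e2 - 8*e3


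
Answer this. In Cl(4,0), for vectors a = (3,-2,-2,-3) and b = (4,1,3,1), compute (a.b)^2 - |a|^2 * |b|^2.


a . b = 3*4 + (-2)*1 + (-2)*3 + (-3)*1
= 12 + (-2) + (-6) + (-3) = 1
|a|^2 = 3^2 + (-2)^2 + (-2)^2 + (-3)^2 = 26
|b|^2 = 4^2 + 1^2 + 3^2 + 1^2 = 27
(a.b)^2 = 1^2 = 1
|a|^2 * |b|^2 = 26 * 27 = 702
Result = 1 - 702 = -701


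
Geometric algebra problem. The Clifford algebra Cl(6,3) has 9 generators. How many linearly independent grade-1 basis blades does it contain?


Number of grade-k basis blades in Cl(p,q) with n = p + q is C(n, k).
n = 6 + 3 = 9
C(9, 1) = 9! / (1! * 8!)
= 362880 / (1 * 40320)
= 9


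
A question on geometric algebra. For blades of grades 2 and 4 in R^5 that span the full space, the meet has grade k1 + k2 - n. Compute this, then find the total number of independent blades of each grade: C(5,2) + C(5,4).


Meet grade = grade(A) + grade(B) - n
= 2 + 4 - 5 = 1
C(5,2) = 10
C(5,4) = 5
dim_A + dim_B = 10 + 5 = 15


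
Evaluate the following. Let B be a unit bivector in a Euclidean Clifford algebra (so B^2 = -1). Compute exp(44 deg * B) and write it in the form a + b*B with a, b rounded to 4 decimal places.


For a unit bivector B with B^2 = -1, the exponential series gives
e^(theta*B) = cos(theta) + sin(theta)*B (the GA analogue of Euler's formula).
theta = 44 degrees = 0.767945 rad
cos(44 deg) = 0.7193
sin(44 deg) = 0.6947
exp(theta*B) = 0.7193 + 0.6947*B


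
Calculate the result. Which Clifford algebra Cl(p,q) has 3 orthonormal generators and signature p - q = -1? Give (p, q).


We need p + q = 3 and p - q = -1.
Adding: 2p = 3 + (-1) = 2, so p = 1.
Then q = 3 - 1 = 2.
(p, q) = (1, 2)


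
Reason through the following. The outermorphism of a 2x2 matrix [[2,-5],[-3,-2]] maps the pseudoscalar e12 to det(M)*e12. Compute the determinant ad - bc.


The outermorphism of a linear map f sends e1^e2 to f(e1)^f(e2).
f(e1) = 2*e1 - 3*e2
f(e2) = -5*e1 - 2*e2
f(e1) ^ f(e2) = (2*e1 - 3*e2) ^ (-5*e1 - 2*e2)
= 2*(-2)*e12 + (-3)*(-5)*e21
= (-4 - 15)*e12
= -19*e12
Coefficient = -19


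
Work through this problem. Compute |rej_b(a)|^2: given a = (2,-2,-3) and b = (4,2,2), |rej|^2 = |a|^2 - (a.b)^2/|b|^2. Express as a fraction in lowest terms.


|a|^2 = 2^2 + (-2)^2 + (-3)^2 = 17
|b|^2 = 4^2 + 2^2 + 2^2 = 24
a . b = 2*4 + (-2)*2 + (-3)*2 = -2
(a.b)^2 = (-2)^2 = 4
|rej|^2 = 17 - 4/24
= (408 - 4)/24
= 404/24
In lowest terms: 101/6


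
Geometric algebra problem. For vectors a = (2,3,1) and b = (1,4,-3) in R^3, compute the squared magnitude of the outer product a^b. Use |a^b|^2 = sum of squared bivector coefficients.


a wedge b = (a1*b2 - a2*b1)*e12 + (a1*b3 - a3*b1)*e13 + (a2*b3 - a3*b2)*e23
e12 coeff: 2*4 - 3*1 = 8 - 3 = 5
e13 coeff: 2*(-3) - 1*1 = -6 - 1 = -7
e23 coeff: 3*(-3) - 1*4 = -9 - 4 = -13
|a wedge b|^2 = 5^2 + (-7)^2 + (-13)^2
= 25 + 49 + 169
= 243


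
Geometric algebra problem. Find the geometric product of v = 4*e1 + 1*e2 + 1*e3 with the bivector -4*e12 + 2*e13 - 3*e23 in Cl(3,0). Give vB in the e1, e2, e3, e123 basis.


vB has grade-1 (vector) and grade-3 (trivector) parts: vB = (v _| B) + (v ^ B).
Vector part <vB>_1:
  e1: -v2*b12 - v3*b13 = -(1)*(-4) - (1)*(2) = 2
  e2: v1*b12 - v3*b23 = (4)*(-4) - (1)*(-3) = -13
  e3: v1*b13 + v2*b23 = (4)*(2) + (1)*(-3) = 5
Trivector part <vB>_3:
  e123: v1*b23 - v2*b13 + v3*b12 = (4)*(-3) - (1)*(2) + (1)*(-4) = -18
vB = 2*e1 - 13*e2 + 5*e3 - 18*e123


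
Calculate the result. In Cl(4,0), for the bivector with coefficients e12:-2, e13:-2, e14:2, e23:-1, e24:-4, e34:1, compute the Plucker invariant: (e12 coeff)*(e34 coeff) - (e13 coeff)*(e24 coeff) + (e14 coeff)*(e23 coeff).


Plucker relation: af - be + cd
a*f = (-2)*1 = -2
b*e = (-2)*(-4) = 8
c*d = 2*(-1) = -2
af - be + cd = -2 - 8 + (-2)
= -12


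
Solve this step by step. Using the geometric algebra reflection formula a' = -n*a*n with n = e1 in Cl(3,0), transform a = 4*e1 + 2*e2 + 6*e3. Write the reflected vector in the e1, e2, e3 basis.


Reflection formula: a' = -n*a*n, with n = e1 (unit vector, n^2 = 1).
For reflection through hyperplane perp to e1:
The component along e1 flips sign, others stay.
a = (4, 2, 6)
a' = (-4, 2, 6)
a' = -4*e1 + 2*e2 + 6*e3


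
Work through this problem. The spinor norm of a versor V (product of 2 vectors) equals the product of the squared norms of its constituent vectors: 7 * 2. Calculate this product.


Spinor norm N(V) = |v1|^2 * |v2|^2 * ... * |v2|^2
= 7 * 2
Running product: 7, 14
N(V) = 14


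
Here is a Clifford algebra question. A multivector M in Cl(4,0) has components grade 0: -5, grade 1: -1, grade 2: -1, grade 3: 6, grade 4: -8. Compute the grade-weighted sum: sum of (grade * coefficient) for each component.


Grade-weighted sum = sum of grade_k * coefficient_k
0*(-5) = 0
1*(-1) = -1
2*(-1) = -2
3*6 = 18
4*(-8) = -32
Total = 0 + (-1) + (-2) + 18 + (-32) = -17


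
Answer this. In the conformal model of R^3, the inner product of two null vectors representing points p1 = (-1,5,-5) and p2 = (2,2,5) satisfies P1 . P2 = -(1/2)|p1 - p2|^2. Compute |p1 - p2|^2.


p1 - p2 = (-3, 3, -10)
|p1 - p2|^2 = (-3)^2 + 3^2 + (-10)^2
= 9 + 9 + 100
= 118


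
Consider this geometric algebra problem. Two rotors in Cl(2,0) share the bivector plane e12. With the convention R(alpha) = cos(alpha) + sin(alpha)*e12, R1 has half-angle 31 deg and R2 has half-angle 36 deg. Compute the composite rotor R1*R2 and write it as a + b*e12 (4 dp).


Same-plane rotors commute and their half-angles add:
R1*R2 = cos(a1 + a2) + sin(a1 + a2)*e12.
a1 + a2 = 31 + 36 = 67 deg
cos(67 deg) = 0.3907
sin(67 deg) = 0.9205
R1*R2 = 0.3907 + 0.9205*e12


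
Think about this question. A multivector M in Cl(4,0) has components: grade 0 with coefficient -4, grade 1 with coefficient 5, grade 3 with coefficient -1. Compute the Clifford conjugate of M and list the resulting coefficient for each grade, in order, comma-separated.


Clifford conjugate sign for grade k: (-1)^(k(k+1)/2)
Grade 0: (-1)^(0*1/2) = (-1)^0 = 1, coeff -4 -> -4
Grade 1: (-1)^(1*2/2) = (-1)^1 = -1, coeff 5 -> -5
Grade 3: (-1)^(3*4/2) = (-1)^6 = 1, coeff -1 -> -1
Conjugated coefficients: -4, -5, -1


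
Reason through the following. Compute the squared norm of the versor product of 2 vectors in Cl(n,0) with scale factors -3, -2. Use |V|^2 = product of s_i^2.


Each vector v_i has |v_i|^2 = s_i^2
Squared scales: (-3)^2 = 9, (-2)^2 = 4
|V|^2 = 9 * 4
= 36


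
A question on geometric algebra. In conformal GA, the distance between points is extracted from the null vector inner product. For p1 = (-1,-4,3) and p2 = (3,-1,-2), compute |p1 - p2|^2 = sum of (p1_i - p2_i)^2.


p1 - p2 = (-4, -3, 5)
|p1 - p2|^2 = (-4)^2 + (-3)^2 + 5^2
= 16 + 9 + 25
= 50


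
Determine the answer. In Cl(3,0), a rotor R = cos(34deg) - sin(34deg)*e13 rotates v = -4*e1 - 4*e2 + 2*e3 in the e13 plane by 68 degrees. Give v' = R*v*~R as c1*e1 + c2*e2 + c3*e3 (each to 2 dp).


Rotor R = cos(34deg) - sin(34deg)*e13
Rotation angle theta = 2 * 34 = 68 degrees in the e13 plane (e1 -> e3).
The component perpendicular to the plane (e2) is invariant: v'_2 = v2 = -4.00
cos(68deg) = 0.3746, sin(68deg) = 0.9272
v'_1 = v1*cos(theta) - v3*sin(theta) = -4*0.3746 - 2*0.9272 = -3.35
v'_3 = v1*sin(theta) + v3*cos(theta) = -4*0.9272 + 2*0.3746 = -2.96
v' = -3.35*e1 - 4.00*e2 - 2.96*e3


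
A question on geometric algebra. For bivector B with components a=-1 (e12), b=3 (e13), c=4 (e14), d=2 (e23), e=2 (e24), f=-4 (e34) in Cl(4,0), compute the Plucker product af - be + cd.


Plucker relation: af - be + cd
a*f = (-1)*(-4) = 4
b*e = 3*2 = 6
c*d = 4*2 = 8
af - be + cd = 4 - 6 + 8
= 6


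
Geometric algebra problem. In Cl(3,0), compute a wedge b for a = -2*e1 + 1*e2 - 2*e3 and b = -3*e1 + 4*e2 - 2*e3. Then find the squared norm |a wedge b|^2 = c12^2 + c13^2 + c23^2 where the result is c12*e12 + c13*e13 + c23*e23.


a wedge b = (a1*b2 - a2*b1)*e12 + (a1*b3 - a3*b1)*e13 + (a2*b3 - a3*b2)*e23
e12 coeff: (-2)*4 - 1*(-3) = -8 - (-3) = -5
e13 coeff: (-2)*(-2) - (-2)*(-3) = 4 - 6 = -2
e23 coeff: 1*(-2) - (-2)*4 = -2 - (-8) = 6
|a wedge b|^2 = (-5)^2 + (-2)^2 + 6^2
= 25 + 4 + 36
= 65


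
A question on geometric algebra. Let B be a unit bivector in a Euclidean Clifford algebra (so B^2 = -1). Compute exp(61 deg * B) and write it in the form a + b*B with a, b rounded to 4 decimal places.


For a unit bivector B with B^2 = -1, the exponential series gives
e^(theta*B) = cos(theta) + sin(theta)*B (the GA analogue of Euler's formula).
theta = 61 degrees = 1.064651 rad
cos(61 deg) = 0.4848
sin(61 deg) = 0.8746
exp(theta*B) = 0.4848 + 0.8746*B


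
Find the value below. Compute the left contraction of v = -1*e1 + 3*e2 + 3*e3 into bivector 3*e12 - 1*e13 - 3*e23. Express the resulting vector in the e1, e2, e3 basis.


Left contraction v _| B = <vB>_1 (grade-1 part of the geometric product vB).
Using e1_|e12 = e2, e2_|e12 = -e1, e1_|e13 = e3, e3_|e13 = -e1, e2_|e23 = e3, e3_|e23 = -e2:
e1 coeff: -v2*b12 - v3*b13 = -(3)*(3) - (3)*(-1) = -6
e2 coeff: v1*b12 - v3*b23 = (-1)*(3) - (3)*(-3) = 6
e3 coeff: v1*b13 + v2*b23 = (-1)*(-1) + (3)*(-3) = -8
v _| B = -6*e1 + 6*e2 - 8*e3


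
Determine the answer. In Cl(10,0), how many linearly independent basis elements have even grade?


Even subalgebra dimension = 2^(n-1)
n = 10 + 0 = 10
2^(10 - 1) = 2^9 = 512
Verification: sum of C(10,k) for even k = 1 + 45 + 210 + 210 + 45 + 1 = 512
Result = 512


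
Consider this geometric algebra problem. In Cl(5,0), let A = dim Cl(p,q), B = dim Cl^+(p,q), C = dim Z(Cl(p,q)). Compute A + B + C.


n = 5 + 0 = 5
Total dim = 2^5 = 32
Even subalgebra dim = 2^4 = 16
n is odd, so center dim = 2
Sum = 32 + 16 + 2 = 50


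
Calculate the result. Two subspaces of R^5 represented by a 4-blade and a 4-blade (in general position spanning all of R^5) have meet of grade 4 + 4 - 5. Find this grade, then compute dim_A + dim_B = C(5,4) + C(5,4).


Meet grade = grade(A) + grade(B) - n
= 4 + 4 - 5 = 3
C(5,4) = 5
C(5,4) = 5
dim_A + dim_B = 5 + 5 = 10


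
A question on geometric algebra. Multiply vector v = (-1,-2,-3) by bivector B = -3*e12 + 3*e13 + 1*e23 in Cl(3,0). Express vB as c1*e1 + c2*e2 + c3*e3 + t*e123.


vB has grade-1 (vector) and grade-3 (trivector) parts: vB = (v _| B) + (v ^ B).
Vector part <vB>_1:
  e1: -v2*b12 - v3*b13 = -(-2)*(-3) - (-3)*(3) = 3
  e2: v1*b12 - v3*b23 = (-1)*(-3) - (-3)*(1) = 6
  e3: v1*b13 + v2*b23 = (-1)*(3) + (-2)*(1) = -5
Trivector part <vB>_3:
  e123: v1*b23 - v2*b13 + v3*b12 = (-1)*(1) - (-2)*(3) + (-3)*(-3) = 14
vB = 3*e1 + 6*e2 - 5*e3 + 14*e123


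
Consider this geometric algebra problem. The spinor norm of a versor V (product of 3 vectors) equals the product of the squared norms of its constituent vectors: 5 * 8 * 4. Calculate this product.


Spinor norm N(V) = |v1|^2 * |v2|^2 * ... * |v3|^2
= 5 * 8 * 4
Running product: 5, 40, 160
N(V) = 160


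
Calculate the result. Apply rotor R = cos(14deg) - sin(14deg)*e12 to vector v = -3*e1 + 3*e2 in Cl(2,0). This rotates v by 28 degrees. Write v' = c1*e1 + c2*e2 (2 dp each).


Rotor R = cos(14deg) - sin(14deg)*e12
Rotation angle theta = 2 * 14 = 28 degrees
v' = R*v*~R rotates v by theta.
cos(28deg) = 0.8829, sin(28deg) = 0.4695
v'_1 = -3*cos(28deg) - 3*sin(28deg)
= -3*0.8829 - 3*0.4695
= -4.06
v'_2 = -3*sin(28deg) + 3*cos(28deg)
= -3*0.4695 + 3*0.8829
= 1.24
v' = -4.06*e1 + 1.24*e2


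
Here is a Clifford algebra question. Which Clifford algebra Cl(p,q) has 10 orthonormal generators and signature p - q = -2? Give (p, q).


We need p + q = 10 and p - q = -2.
Adding: 2p = 10 + (-2) = 8, so p = 4.
Then q = 10 - 4 = 6.
(p, q) = (4, 6)


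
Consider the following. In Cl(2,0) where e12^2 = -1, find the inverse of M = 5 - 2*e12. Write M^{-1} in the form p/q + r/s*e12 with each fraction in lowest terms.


M = 5 - 2*e12, where e12^2 = -1.
Since M commutes with its reverse ~M = a - b*e12, M * ~M = a^2 - b^2*e12^2 = a^2 + b^2.
So M^{-1} = ~M / (a^2 + b^2) = (a - b*e12)/(a^2 + b^2).
a^2 + b^2 = 25 + 4 = 29
Scalar part = 5/29 = 5/29
Bivector coeff = 2/29 = 2/29
M^{-1} = 5/29 + 2/29*e12


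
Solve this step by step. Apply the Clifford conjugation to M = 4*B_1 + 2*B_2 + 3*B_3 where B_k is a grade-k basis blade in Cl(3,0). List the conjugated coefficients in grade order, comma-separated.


Clifford conjugate sign for grade k: (-1)^(k(k+1)/2)
Grade 1: (-1)^(1*2/2) = (-1)^1 = -1, coeff 4 -> -4
Grade 2: (-1)^(2*3/2) = (-1)^3 = -1, coeff 2 -> -2
Grade 3: (-1)^(3*4/2) = (-1)^6 = 1, coeff 3 -> 3
Conjugated coefficients: -4, -2, 3


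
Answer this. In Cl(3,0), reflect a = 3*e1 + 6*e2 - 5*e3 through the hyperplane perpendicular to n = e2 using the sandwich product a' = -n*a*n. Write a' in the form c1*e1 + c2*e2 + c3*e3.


Reflection formula: a' = -n*a*n, with n = e2 (unit vector, n^2 = 1).
For reflection through hyperplane perp to e2:
The component along e2 flips sign, others stay.
a = (3, 6, -5)
a' = (3, -6, -5)
a' = 3*e1 - 6*e2 - 5*e3


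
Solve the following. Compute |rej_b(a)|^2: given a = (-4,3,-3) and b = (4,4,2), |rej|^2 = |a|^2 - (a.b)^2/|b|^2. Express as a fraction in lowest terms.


|a|^2 = (-4)^2 + 3^2 + (-3)^2 = 34
|b|^2 = 4^2 + 4^2 + 2^2 = 36
a . b = (-4)*4 + 3*4 + (-3)*2 = -10
(a.b)^2 = (-10)^2 = 100
|rej|^2 = 34 - 100/36
= (1224 - 100)/36
= 1124/36
In lowest terms: 281/9


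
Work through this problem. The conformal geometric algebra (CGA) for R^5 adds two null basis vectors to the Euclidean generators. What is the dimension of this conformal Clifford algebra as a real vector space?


The conformal model of R^5 uses Cl(6,1): the 5 Euclidean generators plus two extra orthogonal generators e+ (e+^2 = +1) and e- (e-^2 = -1), from which the null vectors e0, einf are built.
Number of generators m = 5 + 2 = 7.
dim Cl(p,q) = 2^m = 2^7 = 128


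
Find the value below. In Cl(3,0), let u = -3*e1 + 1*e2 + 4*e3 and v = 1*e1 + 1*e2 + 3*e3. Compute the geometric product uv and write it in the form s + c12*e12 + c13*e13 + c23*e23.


In Cl(3,0): e_i^2 = 1, e_ie_j = -e_je_i for i != j.
Scalar part = u . v = (-3)*1 + 1*1 + 4*3
= -3 + 1 + 12 = 10
e12 coeff = (-3)*1 - 1*1 = -3 - 1 = -4
e13 coeff = (-3)*3 - 4*1 = -9 - 4 = -13
e23 coeff = 1*3 - 4*1 = 3 - 4 = -1
uv = 10 - 4*e12 - 13*e13 - 1*e23


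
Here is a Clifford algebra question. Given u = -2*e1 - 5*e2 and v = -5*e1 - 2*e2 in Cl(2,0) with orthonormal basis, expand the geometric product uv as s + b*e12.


Expand: (-2*e1 - 5*e2)(-5*e1 - 2*e2)
= (-2)*(-5)*e1e1 + (-2)*(-2)*e1e2 + (-5)*(-5)*e2e1 + (-5)*(-2)*e2e2
Using e1^2 = e2^2 = 1, e2e1 = -e1e2:
Scalar part s = (-2)*(-5) + (-5)*(-2) = 10 + 10 = 20
Bivector part b = (-2)*(-2) - (-5)*(-5) = 4 - 25 = -21
uv = 20 - 21*e12


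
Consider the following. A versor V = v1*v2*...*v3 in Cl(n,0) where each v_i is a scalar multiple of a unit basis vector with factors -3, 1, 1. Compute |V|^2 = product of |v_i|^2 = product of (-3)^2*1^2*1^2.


Each vector v_i has |v_i|^2 = s_i^2
Squared scales: (-3)^2 = 9, 1^2 = 1, 1^2 = 1
|V|^2 = 9 * 1 * 1
= 9


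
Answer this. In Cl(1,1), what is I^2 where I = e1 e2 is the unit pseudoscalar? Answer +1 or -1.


The pseudoscalar I = e1...e_n (product of all n generators) of Cl(p,q) satisfies I^2 = (-1)^(q + n(n-1)/2).
p = 1, q = 1, n = p + q = 2
n(n-1)/2 = 2 * 1 / 2 = 1
Exponent = q + n(n-1)/2 = 1 + 1 = 2
I^2 = (-1)^2 = +1


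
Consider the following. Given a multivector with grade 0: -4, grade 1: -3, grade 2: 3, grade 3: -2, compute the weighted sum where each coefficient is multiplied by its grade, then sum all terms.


Grade-weighted sum = sum of grade_k * coefficient_k
0*(-4) = 0
1*(-3) = -3
2*3 = 6
3*(-2) = -6
Total = 0 + (-3) + 6 + (-6) = -3


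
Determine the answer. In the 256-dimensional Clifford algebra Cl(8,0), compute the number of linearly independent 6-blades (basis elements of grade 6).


Number of grade-k basis blades in Cl(p,q) with n = p + q is C(n, k).
n = 8 + 0 = 8
C(8, 6) = 8! / (6! * 2!)
= 40320 / (720 * 2)
= 28


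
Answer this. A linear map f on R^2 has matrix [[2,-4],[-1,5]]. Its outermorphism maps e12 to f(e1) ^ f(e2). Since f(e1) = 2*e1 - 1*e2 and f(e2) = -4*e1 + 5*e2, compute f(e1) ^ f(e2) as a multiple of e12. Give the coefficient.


The outermorphism of a linear map f sends e1^e2 to f(e1)^f(e2).
f(e1) = 2*e1 - 1*e2
f(e2) = -4*e1 + 5*e2
f(e1) ^ f(e2) = (2*e1 - 1*e2) ^ (-4*e1 + 5*e2)
= 2*5*e12 + (-1)*(-4)*e21
= (10 - 4)*e12
= 6*e12
Coefficient = 6


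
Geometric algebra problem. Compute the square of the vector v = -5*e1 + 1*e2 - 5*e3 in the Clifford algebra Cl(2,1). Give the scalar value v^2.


v^2 = sum of c_i^2 * e_i^2
Positive signature terms (e_i^2 = +1): (-5)^2 + 1^2 = 26
Negative signature terms (e_j^2 = -1): (-5)^2 = 25
v^2 = 26 - 25 = 1


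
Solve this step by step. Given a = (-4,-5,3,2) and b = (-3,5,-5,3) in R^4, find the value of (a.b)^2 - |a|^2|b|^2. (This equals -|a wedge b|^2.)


a . b = (-4)*(-3) + (-5)*5 + 3*(-5) + 2*3
= 12 + (-25) + (-15) + 6 = -22
|a|^2 = (-4)^2 + (-5)^2 + 3^2 + 2^2 = 54
|b|^2 = (-3)^2 + 5^2 + (-5)^2 + 3^2 = 68
(a.b)^2 = (-22)^2 = 484
|a|^2 * |b|^2 = 54 * 68 = 3672
Result = 484 - 3672 = -3188


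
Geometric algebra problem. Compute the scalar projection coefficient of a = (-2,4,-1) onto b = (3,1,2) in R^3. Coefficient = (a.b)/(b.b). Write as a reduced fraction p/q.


Projection coefficient = (a . b) / (b . b)
a . b = (-2)*3 + 4*1 + (-1)*2
= -6 + 4 + (-2) = -4
b . b = 3^2 + 1^2 + 2^2
= 9 + 1 + 4 = 14
Coefficient = -4/14
In lowest terms: -2/7


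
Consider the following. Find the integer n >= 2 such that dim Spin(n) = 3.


dim Spin(n) = dim so(n) = n(n-1)/2.
Solve n(n-1)/2 = 3, i.e. n^2 - n - 6 = 0.
Discriminant = 1 + 8*3 = 25
n = (1 + sqrt(25))/2 = (1 + 5)/2 = 3
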